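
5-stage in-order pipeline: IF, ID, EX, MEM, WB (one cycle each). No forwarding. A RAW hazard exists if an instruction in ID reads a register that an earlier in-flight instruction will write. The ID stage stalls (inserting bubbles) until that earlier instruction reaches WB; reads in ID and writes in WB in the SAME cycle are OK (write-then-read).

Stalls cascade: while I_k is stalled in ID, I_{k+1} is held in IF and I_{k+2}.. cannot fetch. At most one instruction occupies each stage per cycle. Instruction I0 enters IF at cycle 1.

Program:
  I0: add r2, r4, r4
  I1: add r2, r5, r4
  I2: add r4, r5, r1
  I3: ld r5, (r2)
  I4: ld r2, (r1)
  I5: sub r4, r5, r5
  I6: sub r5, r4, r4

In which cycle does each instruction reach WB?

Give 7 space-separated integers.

I0 add r2 <- r4,r4: IF@1 ID@2 stall=0 (-) EX@3 MEM@4 WB@5
I1 add r2 <- r5,r4: IF@2 ID@3 stall=0 (-) EX@4 MEM@5 WB@6
I2 add r4 <- r5,r1: IF@3 ID@4 stall=0 (-) EX@5 MEM@6 WB@7
I3 ld r5 <- r2: IF@4 ID@5 stall=1 (RAW on I1.r2 (WB@6)) EX@7 MEM@8 WB@9
I4 ld r2 <- r1: IF@5 ID@7 stall=0 (-) EX@8 MEM@9 WB@10
I5 sub r4 <- r5,r5: IF@7 ID@8 stall=1 (RAW on I3.r5 (WB@9)) EX@10 MEM@11 WB@12
I6 sub r5 <- r4,r4: IF@8 ID@10 stall=2 (RAW on I5.r4 (WB@12)) EX@13 MEM@14 WB@15

Answer: 5 6 7 9 10 12 15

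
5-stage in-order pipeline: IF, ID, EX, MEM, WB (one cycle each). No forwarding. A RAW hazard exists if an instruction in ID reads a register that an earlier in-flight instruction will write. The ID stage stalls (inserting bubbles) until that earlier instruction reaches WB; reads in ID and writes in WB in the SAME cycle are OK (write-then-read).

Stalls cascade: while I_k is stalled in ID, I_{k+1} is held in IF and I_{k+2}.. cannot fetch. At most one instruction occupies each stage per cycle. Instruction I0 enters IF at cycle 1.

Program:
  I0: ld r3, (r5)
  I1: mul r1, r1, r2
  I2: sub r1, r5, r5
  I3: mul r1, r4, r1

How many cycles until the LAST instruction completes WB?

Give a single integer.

I0 ld r3 <- r5: IF@1 ID@2 stall=0 (-) EX@3 MEM@4 WB@5
I1 mul r1 <- r1,r2: IF@2 ID@3 stall=0 (-) EX@4 MEM@5 WB@6
I2 sub r1 <- r5,r5: IF@3 ID@4 stall=0 (-) EX@5 MEM@6 WB@7
I3 mul r1 <- r4,r1: IF@4 ID@5 stall=2 (RAW on I2.r1 (WB@7)) EX@8 MEM@9 WB@10

Answer: 10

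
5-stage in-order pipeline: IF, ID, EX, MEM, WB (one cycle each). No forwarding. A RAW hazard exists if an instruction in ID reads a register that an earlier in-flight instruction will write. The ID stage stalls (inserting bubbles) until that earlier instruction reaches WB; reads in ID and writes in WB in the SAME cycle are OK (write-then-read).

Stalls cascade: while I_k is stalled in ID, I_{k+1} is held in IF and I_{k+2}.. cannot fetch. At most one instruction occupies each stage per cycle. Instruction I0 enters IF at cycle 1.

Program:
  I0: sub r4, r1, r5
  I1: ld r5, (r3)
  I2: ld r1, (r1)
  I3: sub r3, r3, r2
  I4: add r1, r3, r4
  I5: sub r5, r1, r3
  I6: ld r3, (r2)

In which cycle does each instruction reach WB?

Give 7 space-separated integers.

I0 sub r4 <- r1,r5: IF@1 ID@2 stall=0 (-) EX@3 MEM@4 WB@5
I1 ld r5 <- r3: IF@2 ID@3 stall=0 (-) EX@4 MEM@5 WB@6
I2 ld r1 <- r1: IF@3 ID@4 stall=0 (-) EX@5 MEM@6 WB@7
I3 sub r3 <- r3,r2: IF@4 ID@5 stall=0 (-) EX@6 MEM@7 WB@8
I4 add r1 <- r3,r4: IF@5 ID@6 stall=2 (RAW on I3.r3 (WB@8)) EX@9 MEM@10 WB@11
I5 sub r5 <- r1,r3: IF@6 ID@9 stall=2 (RAW on I4.r1 (WB@11)) EX@12 MEM@13 WB@14
I6 ld r3 <- r2: IF@9 ID@12 stall=0 (-) EX@13 MEM@14 WB@15

Answer: 5 6 7 8 11 14 15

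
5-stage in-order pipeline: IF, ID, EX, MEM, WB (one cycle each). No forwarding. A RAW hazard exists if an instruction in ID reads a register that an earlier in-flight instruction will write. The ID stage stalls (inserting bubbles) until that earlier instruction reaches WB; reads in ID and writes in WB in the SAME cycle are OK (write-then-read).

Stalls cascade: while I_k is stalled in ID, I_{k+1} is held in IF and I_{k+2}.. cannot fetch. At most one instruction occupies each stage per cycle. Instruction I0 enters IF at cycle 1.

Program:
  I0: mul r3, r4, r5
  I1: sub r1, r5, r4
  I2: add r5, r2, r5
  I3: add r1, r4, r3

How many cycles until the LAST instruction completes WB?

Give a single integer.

I0 mul r3 <- r4,r5: IF@1 ID@2 stall=0 (-) EX@3 MEM@4 WB@5
I1 sub r1 <- r5,r4: IF@2 ID@3 stall=0 (-) EX@4 MEM@5 WB@6
I2 add r5 <- r2,r5: IF@3 ID@4 stall=0 (-) EX@5 MEM@6 WB@7
I3 add r1 <- r4,r3: IF@4 ID@5 stall=0 (-) EX@6 MEM@7 WB@8

Answer: 8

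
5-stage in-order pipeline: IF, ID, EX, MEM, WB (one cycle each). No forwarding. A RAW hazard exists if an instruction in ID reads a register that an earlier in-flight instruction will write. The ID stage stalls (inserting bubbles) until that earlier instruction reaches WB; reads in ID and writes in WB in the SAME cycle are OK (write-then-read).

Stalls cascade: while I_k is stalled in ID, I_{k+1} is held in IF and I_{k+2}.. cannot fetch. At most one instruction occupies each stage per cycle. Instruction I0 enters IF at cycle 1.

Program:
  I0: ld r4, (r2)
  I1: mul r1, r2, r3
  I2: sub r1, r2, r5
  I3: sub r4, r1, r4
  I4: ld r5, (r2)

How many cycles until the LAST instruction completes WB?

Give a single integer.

Answer: 11

Derivation:
I0 ld r4 <- r2: IF@1 ID@2 stall=0 (-) EX@3 MEM@4 WB@5
I1 mul r1 <- r2,r3: IF@2 ID@3 stall=0 (-) EX@4 MEM@5 WB@6
I2 sub r1 <- r2,r5: IF@3 ID@4 stall=0 (-) EX@5 MEM@6 WB@7
I3 sub r4 <- r1,r4: IF@4 ID@5 stall=2 (RAW on I2.r1 (WB@7)) EX@8 MEM@9 WB@10
I4 ld r5 <- r2: IF@5 ID@8 stall=0 (-) EX@9 MEM@10 WB@11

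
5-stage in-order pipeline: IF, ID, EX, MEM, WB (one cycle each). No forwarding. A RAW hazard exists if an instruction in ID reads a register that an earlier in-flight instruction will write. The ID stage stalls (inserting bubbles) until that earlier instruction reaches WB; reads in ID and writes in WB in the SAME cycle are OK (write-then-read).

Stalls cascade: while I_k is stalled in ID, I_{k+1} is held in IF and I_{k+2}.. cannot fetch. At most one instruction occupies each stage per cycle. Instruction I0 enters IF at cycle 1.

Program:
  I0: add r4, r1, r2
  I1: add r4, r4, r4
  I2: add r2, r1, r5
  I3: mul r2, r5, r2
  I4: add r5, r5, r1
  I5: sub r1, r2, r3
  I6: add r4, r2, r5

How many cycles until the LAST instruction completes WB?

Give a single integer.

Answer: 16

Derivation:
I0 add r4 <- r1,r2: IF@1 ID@2 stall=0 (-) EX@3 MEM@4 WB@5
I1 add r4 <- r4,r4: IF@2 ID@3 stall=2 (RAW on I0.r4 (WB@5)) EX@6 MEM@7 WB@8
I2 add r2 <- r1,r5: IF@3 ID@6 stall=0 (-) EX@7 MEM@8 WB@9
I3 mul r2 <- r5,r2: IF@6 ID@7 stall=2 (RAW on I2.r2 (WB@9)) EX@10 MEM@11 WB@12
I4 add r5 <- r5,r1: IF@7 ID@10 stall=0 (-) EX@11 MEM@12 WB@13
I5 sub r1 <- r2,r3: IF@10 ID@11 stall=1 (RAW on I3.r2 (WB@12)) EX@13 MEM@14 WB@15
I6 add r4 <- r2,r5: IF@11 ID@13 stall=0 (-) EX@14 MEM@15 WB@16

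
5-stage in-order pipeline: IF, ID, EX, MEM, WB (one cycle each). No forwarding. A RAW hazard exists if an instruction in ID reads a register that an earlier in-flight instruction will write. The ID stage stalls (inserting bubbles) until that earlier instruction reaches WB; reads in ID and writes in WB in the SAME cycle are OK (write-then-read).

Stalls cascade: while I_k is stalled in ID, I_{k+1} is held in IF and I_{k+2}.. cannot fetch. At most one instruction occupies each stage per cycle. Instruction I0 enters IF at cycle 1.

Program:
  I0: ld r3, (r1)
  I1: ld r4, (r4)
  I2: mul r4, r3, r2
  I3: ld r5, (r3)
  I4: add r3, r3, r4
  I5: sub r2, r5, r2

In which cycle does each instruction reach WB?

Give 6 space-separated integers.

Answer: 5 6 8 9 11 12

Derivation:
I0 ld r3 <- r1: IF@1 ID@2 stall=0 (-) EX@3 MEM@4 WB@5
I1 ld r4 <- r4: IF@2 ID@3 stall=0 (-) EX@4 MEM@5 WB@6
I2 mul r4 <- r3,r2: IF@3 ID@4 stall=1 (RAW on I0.r3 (WB@5)) EX@6 MEM@7 WB@8
I3 ld r5 <- r3: IF@4 ID@6 stall=0 (-) EX@7 MEM@8 WB@9
I4 add r3 <- r3,r4: IF@6 ID@7 stall=1 (RAW on I2.r4 (WB@8)) EX@9 MEM@10 WB@11
I5 sub r2 <- r5,r2: IF@7 ID@9 stall=0 (-) EX@10 MEM@11 WB@12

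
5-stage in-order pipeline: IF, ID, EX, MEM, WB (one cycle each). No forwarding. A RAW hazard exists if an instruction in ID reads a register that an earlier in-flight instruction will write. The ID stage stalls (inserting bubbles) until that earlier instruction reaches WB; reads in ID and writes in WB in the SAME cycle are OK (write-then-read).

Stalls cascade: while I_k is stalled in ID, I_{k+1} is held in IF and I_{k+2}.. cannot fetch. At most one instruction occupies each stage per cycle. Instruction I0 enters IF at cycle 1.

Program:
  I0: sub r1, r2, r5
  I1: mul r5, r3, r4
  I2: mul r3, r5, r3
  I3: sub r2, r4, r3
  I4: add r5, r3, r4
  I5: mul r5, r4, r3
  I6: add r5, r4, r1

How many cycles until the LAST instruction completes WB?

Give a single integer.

I0 sub r1 <- r2,r5: IF@1 ID@2 stall=0 (-) EX@3 MEM@4 WB@5
I1 mul r5 <- r3,r4: IF@2 ID@3 stall=0 (-) EX@4 MEM@5 WB@6
I2 mul r3 <- r5,r3: IF@3 ID@4 stall=2 (RAW on I1.r5 (WB@6)) EX@7 MEM@8 WB@9
I3 sub r2 <- r4,r3: IF@4 ID@7 stall=2 (RAW on I2.r3 (WB@9)) EX@10 MEM@11 WB@12
I4 add r5 <- r3,r4: IF@7 ID@10 stall=0 (-) EX@11 MEM@12 WB@13
I5 mul r5 <- r4,r3: IF@10 ID@11 stall=0 (-) EX@12 MEM@13 WB@14
I6 add r5 <- r4,r1: IF@11 ID@12 stall=0 (-) EX@13 MEM@14 WB@15

Answer: 15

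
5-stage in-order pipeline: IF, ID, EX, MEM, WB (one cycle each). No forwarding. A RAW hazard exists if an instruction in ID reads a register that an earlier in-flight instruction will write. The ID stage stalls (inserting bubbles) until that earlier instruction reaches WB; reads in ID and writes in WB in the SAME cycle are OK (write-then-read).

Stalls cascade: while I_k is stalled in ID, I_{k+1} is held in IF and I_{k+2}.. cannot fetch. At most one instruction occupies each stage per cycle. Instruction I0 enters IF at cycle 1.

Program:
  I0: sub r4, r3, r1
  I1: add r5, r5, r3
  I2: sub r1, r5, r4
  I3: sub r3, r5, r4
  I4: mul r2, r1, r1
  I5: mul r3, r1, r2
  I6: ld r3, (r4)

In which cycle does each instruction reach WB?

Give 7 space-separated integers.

I0 sub r4 <- r3,r1: IF@1 ID@2 stall=0 (-) EX@3 MEM@4 WB@5
I1 add r5 <- r5,r3: IF@2 ID@3 stall=0 (-) EX@4 MEM@5 WB@6
I2 sub r1 <- r5,r4: IF@3 ID@4 stall=2 (RAW on I1.r5 (WB@6)) EX@7 MEM@8 WB@9
I3 sub r3 <- r5,r4: IF@4 ID@7 stall=0 (-) EX@8 MEM@9 WB@10
I4 mul r2 <- r1,r1: IF@7 ID@8 stall=1 (RAW on I2.r1 (WB@9)) EX@10 MEM@11 WB@12
I5 mul r3 <- r1,r2: IF@8 ID@10 stall=2 (RAW on I4.r2 (WB@12)) EX@13 MEM@14 WB@15
I6 ld r3 <- r4: IF@10 ID@13 stall=0 (-) EX@14 MEM@15 WB@16

Answer: 5 6 9 10 12 15 16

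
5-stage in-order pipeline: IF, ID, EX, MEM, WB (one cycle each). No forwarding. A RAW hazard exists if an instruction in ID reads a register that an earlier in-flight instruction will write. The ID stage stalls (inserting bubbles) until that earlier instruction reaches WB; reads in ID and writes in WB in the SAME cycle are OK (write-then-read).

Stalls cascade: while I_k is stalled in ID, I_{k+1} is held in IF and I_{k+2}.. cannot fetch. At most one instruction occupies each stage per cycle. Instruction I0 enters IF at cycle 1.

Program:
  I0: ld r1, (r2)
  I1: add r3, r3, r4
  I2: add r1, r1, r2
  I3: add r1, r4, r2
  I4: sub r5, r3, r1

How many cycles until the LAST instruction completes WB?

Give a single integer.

I0 ld r1 <- r2: IF@1 ID@2 stall=0 (-) EX@3 MEM@4 WB@5
I1 add r3 <- r3,r4: IF@2 ID@3 stall=0 (-) EX@4 MEM@5 WB@6
I2 add r1 <- r1,r2: IF@3 ID@4 stall=1 (RAW on I0.r1 (WB@5)) EX@6 MEM@7 WB@8
I3 add r1 <- r4,r2: IF@4 ID@6 stall=0 (-) EX@7 MEM@8 WB@9
I4 sub r5 <- r3,r1: IF@6 ID@7 stall=2 (RAW on I3.r1 (WB@9)) EX@10 MEM@11 WB@12

Answer: 12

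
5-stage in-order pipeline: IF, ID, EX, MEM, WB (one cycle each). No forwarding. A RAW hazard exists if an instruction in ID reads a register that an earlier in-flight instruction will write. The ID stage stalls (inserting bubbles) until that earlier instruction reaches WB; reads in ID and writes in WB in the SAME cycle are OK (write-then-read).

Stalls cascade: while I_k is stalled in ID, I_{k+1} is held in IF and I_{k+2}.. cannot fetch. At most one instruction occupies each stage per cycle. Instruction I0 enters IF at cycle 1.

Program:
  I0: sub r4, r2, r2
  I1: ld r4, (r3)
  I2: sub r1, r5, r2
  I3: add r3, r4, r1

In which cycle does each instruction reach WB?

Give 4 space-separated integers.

Answer: 5 6 7 10

Derivation:
I0 sub r4 <- r2,r2: IF@1 ID@2 stall=0 (-) EX@3 MEM@4 WB@5
I1 ld r4 <- r3: IF@2 ID@3 stall=0 (-) EX@4 MEM@5 WB@6
I2 sub r1 <- r5,r2: IF@3 ID@4 stall=0 (-) EX@5 MEM@6 WB@7
I3 add r3 <- r4,r1: IF@4 ID@5 stall=2 (RAW on I2.r1 (WB@7)) EX@8 MEM@9 WB@10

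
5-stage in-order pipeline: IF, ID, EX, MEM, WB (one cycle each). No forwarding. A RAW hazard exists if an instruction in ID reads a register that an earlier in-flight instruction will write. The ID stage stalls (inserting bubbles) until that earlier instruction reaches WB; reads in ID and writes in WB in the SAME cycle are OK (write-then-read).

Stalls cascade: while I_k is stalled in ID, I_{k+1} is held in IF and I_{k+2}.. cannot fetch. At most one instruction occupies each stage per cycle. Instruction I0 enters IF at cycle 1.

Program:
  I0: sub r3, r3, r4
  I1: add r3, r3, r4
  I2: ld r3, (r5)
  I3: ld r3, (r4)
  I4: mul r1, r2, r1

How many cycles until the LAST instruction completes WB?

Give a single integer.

I0 sub r3 <- r3,r4: IF@1 ID@2 stall=0 (-) EX@3 MEM@4 WB@5
I1 add r3 <- r3,r4: IF@2 ID@3 stall=2 (RAW on I0.r3 (WB@5)) EX@6 MEM@7 WB@8
I2 ld r3 <- r5: IF@3 ID@6 stall=0 (-) EX@7 MEM@8 WB@9
I3 ld r3 <- r4: IF@6 ID@7 stall=0 (-) EX@8 MEM@9 WB@10
I4 mul r1 <- r2,r1: IF@7 ID@8 stall=0 (-) EX@9 MEM@10 WB@11

Answer: 11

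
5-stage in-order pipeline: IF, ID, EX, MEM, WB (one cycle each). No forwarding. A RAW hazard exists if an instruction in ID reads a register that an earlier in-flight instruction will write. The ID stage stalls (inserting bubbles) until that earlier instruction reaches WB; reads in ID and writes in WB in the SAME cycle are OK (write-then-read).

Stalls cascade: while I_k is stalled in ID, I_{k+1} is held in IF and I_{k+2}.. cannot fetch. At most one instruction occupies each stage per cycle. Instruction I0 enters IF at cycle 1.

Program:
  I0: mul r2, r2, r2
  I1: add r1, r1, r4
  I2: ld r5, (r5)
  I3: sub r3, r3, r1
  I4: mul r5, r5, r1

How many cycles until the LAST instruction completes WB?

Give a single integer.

I0 mul r2 <- r2,r2: IF@1 ID@2 stall=0 (-) EX@3 MEM@4 WB@5
I1 add r1 <- r1,r4: IF@2 ID@3 stall=0 (-) EX@4 MEM@5 WB@6
I2 ld r5 <- r5: IF@3 ID@4 stall=0 (-) EX@5 MEM@6 WB@7
I3 sub r3 <- r3,r1: IF@4 ID@5 stall=1 (RAW on I1.r1 (WB@6)) EX@7 MEM@8 WB@9
I4 mul r5 <- r5,r1: IF@5 ID@7 stall=0 (-) EX@8 MEM@9 WB@10

Answer: 10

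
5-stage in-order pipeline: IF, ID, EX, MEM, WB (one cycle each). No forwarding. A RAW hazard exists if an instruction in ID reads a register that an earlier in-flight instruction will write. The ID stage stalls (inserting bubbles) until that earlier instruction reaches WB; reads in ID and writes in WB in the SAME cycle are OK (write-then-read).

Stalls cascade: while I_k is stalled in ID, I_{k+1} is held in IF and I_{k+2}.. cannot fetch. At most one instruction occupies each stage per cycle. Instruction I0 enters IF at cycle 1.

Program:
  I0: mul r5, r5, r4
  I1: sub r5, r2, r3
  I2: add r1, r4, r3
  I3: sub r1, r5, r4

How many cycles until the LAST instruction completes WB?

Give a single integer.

Answer: 9

Derivation:
I0 mul r5 <- r5,r4: IF@1 ID@2 stall=0 (-) EX@3 MEM@4 WB@5
I1 sub r5 <- r2,r3: IF@2 ID@3 stall=0 (-) EX@4 MEM@5 WB@6
I2 add r1 <- r4,r3: IF@3 ID@4 stall=0 (-) EX@5 MEM@6 WB@7
I3 sub r1 <- r5,r4: IF@4 ID@5 stall=1 (RAW on I1.r5 (WB@6)) EX@7 MEM@8 WB@9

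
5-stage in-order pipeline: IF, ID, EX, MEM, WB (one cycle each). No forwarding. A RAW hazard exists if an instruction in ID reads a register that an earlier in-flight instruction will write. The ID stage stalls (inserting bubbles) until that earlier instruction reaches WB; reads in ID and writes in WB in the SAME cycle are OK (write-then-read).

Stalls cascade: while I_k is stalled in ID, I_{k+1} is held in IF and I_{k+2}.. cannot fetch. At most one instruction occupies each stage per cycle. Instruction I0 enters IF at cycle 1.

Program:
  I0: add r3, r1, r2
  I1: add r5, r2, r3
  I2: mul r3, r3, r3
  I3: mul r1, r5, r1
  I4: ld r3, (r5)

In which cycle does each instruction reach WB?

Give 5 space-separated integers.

I0 add r3 <- r1,r2: IF@1 ID@2 stall=0 (-) EX@3 MEM@4 WB@5
I1 add r5 <- r2,r3: IF@2 ID@3 stall=2 (RAW on I0.r3 (WB@5)) EX@6 MEM@7 WB@8
I2 mul r3 <- r3,r3: IF@3 ID@6 stall=0 (-) EX@7 MEM@8 WB@9
I3 mul r1 <- r5,r1: IF@6 ID@7 stall=1 (RAW on I1.r5 (WB@8)) EX@9 MEM@10 WB@11
I4 ld r3 <- r5: IF@7 ID@9 stall=0 (-) EX@10 MEM@11 WB@12

Answer: 5 8 9 11 12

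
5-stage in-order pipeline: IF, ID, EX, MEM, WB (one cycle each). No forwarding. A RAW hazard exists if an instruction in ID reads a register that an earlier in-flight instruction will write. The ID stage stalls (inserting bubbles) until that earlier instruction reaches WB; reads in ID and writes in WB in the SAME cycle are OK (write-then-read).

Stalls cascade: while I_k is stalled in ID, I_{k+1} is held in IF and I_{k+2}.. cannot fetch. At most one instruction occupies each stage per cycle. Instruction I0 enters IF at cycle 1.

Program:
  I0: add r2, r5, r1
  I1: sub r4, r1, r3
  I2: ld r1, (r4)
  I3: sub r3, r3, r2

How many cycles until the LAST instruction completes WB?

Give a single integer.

Answer: 10

Derivation:
I0 add r2 <- r5,r1: IF@1 ID@2 stall=0 (-) EX@3 MEM@4 WB@5
I1 sub r4 <- r1,r3: IF@2 ID@3 stall=0 (-) EX@4 MEM@5 WB@6
I2 ld r1 <- r4: IF@3 ID@4 stall=2 (RAW on I1.r4 (WB@6)) EX@7 MEM@8 WB@9
I3 sub r3 <- r3,r2: IF@4 ID@7 stall=0 (-) EX@8 MEM@9 WB@10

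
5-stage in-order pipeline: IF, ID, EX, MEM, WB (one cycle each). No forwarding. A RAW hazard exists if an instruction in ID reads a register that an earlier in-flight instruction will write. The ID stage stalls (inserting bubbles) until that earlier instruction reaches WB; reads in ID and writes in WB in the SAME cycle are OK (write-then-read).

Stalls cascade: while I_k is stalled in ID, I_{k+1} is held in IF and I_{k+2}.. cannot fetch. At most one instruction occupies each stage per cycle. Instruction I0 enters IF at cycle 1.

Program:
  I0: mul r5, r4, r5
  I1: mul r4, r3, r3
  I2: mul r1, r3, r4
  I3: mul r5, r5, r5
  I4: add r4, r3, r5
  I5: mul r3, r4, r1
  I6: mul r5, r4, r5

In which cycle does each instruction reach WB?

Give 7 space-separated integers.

I0 mul r5 <- r4,r5: IF@1 ID@2 stall=0 (-) EX@3 MEM@4 WB@5
I1 mul r4 <- r3,r3: IF@2 ID@3 stall=0 (-) EX@4 MEM@5 WB@6
I2 mul r1 <- r3,r4: IF@3 ID@4 stall=2 (RAW on I1.r4 (WB@6)) EX@7 MEM@8 WB@9
I3 mul r5 <- r5,r5: IF@4 ID@7 stall=0 (-) EX@8 MEM@9 WB@10
I4 add r4 <- r3,r5: IF@7 ID@8 stall=2 (RAW on I3.r5 (WB@10)) EX@11 MEM@12 WB@13
I5 mul r3 <- r4,r1: IF@8 ID@11 stall=2 (RAW on I4.r4 (WB@13)) EX@14 MEM@15 WB@16
I6 mul r5 <- r4,r5: IF@11 ID@14 stall=0 (-) EX@15 MEM@16 WB@17

Answer: 5 6 9 10 13 16 17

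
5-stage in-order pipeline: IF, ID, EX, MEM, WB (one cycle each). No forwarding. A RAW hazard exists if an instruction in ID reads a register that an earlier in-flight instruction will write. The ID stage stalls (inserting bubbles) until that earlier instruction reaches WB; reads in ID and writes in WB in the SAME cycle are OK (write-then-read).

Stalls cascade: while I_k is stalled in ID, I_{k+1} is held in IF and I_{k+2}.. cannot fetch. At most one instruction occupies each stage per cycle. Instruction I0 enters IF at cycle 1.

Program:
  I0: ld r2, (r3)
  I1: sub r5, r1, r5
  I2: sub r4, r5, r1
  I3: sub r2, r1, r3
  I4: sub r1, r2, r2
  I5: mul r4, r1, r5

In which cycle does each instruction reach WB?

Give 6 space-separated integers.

I0 ld r2 <- r3: IF@1 ID@2 stall=0 (-) EX@3 MEM@4 WB@5
I1 sub r5 <- r1,r5: IF@2 ID@3 stall=0 (-) EX@4 MEM@5 WB@6
I2 sub r4 <- r5,r1: IF@3 ID@4 stall=2 (RAW on I1.r5 (WB@6)) EX@7 MEM@8 WB@9
I3 sub r2 <- r1,r3: IF@4 ID@7 stall=0 (-) EX@8 MEM@9 WB@10
I4 sub r1 <- r2,r2: IF@7 ID@8 stall=2 (RAW on I3.r2 (WB@10)) EX@11 MEM@12 WB@13
I5 mul r4 <- r1,r5: IF@8 ID@11 stall=2 (RAW on I4.r1 (WB@13)) EX@14 MEM@15 WB@16

Answer: 5 6 9 10 13 16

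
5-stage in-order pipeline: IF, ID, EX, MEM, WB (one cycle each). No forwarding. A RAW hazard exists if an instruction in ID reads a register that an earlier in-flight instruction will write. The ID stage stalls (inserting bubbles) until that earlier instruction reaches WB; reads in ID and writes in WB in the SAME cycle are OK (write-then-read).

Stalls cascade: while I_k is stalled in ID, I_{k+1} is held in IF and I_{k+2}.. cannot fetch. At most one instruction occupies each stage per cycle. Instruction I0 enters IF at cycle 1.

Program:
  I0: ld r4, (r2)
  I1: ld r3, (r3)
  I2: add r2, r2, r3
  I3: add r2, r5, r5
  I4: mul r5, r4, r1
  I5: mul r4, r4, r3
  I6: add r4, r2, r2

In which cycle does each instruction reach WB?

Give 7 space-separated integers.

Answer: 5 6 9 10 11 12 13

Derivation:
I0 ld r4 <- r2: IF@1 ID@2 stall=0 (-) EX@3 MEM@4 WB@5
I1 ld r3 <- r3: IF@2 ID@3 stall=0 (-) EX@4 MEM@5 WB@6
I2 add r2 <- r2,r3: IF@3 ID@4 stall=2 (RAW on I1.r3 (WB@6)) EX@7 MEM@8 WB@9
I3 add r2 <- r5,r5: IF@4 ID@7 stall=0 (-) EX@8 MEM@9 WB@10
I4 mul r5 <- r4,r1: IF@7 ID@8 stall=0 (-) EX@9 MEM@10 WB@11
I5 mul r4 <- r4,r3: IF@8 ID@9 stall=0 (-) EX@10 MEM@11 WB@12
I6 add r4 <- r2,r2: IF@9 ID@10 stall=0 (-) EX@11 MEM@12 WB@13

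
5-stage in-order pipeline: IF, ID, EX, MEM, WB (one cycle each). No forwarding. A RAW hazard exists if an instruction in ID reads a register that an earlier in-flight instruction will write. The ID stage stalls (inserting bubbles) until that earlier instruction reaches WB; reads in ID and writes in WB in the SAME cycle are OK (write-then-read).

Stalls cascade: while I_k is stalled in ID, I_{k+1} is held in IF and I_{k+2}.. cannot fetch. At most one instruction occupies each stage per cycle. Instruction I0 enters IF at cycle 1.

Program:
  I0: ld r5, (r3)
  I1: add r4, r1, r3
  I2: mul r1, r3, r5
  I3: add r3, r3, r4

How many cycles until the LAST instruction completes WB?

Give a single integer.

I0 ld r5 <- r3: IF@1 ID@2 stall=0 (-) EX@3 MEM@4 WB@5
I1 add r4 <- r1,r3: IF@2 ID@3 stall=0 (-) EX@4 MEM@5 WB@6
I2 mul r1 <- r3,r5: IF@3 ID@4 stall=1 (RAW on I0.r5 (WB@5)) EX@6 MEM@7 WB@8
I3 add r3 <- r3,r4: IF@4 ID@6 stall=0 (-) EX@7 MEM@8 WB@9

Answer: 9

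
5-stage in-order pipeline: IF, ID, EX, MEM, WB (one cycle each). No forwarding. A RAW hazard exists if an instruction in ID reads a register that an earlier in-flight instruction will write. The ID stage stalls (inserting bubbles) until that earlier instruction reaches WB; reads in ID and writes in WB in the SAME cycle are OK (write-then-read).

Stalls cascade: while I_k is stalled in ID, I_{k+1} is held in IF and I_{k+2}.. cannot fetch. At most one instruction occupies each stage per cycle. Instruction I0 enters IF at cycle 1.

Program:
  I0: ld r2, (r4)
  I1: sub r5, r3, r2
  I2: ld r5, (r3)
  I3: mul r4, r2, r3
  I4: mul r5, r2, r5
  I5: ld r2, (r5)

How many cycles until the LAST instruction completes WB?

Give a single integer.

Answer: 15

Derivation:
I0 ld r2 <- r4: IF@1 ID@2 stall=0 (-) EX@3 MEM@4 WB@5
I1 sub r5 <- r3,r2: IF@2 ID@3 stall=2 (RAW on I0.r2 (WB@5)) EX@6 MEM@7 WB@8
I2 ld r5 <- r3: IF@3 ID@6 stall=0 (-) EX@7 MEM@8 WB@9
I3 mul r4 <- r2,r3: IF@6 ID@7 stall=0 (-) EX@8 MEM@9 WB@10
I4 mul r5 <- r2,r5: IF@7 ID@8 stall=1 (RAW on I2.r5 (WB@9)) EX@10 MEM@11 WB@12
I5 ld r2 <- r5: IF@8 ID@10 stall=2 (RAW on I4.r5 (WB@12)) EX@13 MEM@14 WB@15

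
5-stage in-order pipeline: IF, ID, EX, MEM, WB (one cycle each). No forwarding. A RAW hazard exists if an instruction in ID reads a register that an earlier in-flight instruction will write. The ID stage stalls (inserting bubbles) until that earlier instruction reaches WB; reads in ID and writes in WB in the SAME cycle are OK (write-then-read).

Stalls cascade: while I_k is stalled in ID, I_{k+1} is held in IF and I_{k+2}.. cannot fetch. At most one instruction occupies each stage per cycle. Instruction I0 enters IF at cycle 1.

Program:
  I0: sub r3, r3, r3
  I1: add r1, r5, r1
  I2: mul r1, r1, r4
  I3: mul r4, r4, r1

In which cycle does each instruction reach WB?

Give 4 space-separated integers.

Answer: 5 6 9 12

Derivation:
I0 sub r3 <- r3,r3: IF@1 ID@2 stall=0 (-) EX@3 MEM@4 WB@5
I1 add r1 <- r5,r1: IF@2 ID@3 stall=0 (-) EX@4 MEM@5 WB@6
I2 mul r1 <- r1,r4: IF@3 ID@4 stall=2 (RAW on I1.r1 (WB@6)) EX@7 MEM@8 WB@9
I3 mul r4 <- r4,r1: IF@4 ID@7 stall=2 (RAW on I2.r1 (WB@9)) EX@10 MEM@11 WB@12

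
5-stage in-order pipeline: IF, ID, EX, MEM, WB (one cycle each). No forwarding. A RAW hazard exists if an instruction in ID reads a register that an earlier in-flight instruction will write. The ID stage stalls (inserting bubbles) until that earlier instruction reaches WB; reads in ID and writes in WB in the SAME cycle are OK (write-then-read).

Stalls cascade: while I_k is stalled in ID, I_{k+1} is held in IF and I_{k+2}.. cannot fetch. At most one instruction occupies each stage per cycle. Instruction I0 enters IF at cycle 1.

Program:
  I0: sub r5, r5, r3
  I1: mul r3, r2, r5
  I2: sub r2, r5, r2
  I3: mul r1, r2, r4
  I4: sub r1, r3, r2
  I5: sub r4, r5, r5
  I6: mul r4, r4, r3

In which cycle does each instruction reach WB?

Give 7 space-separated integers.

I0 sub r5 <- r5,r3: IF@1 ID@2 stall=0 (-) EX@3 MEM@4 WB@5
I1 mul r3 <- r2,r5: IF@2 ID@3 stall=2 (RAW on I0.r5 (WB@5)) EX@6 MEM@7 WB@8
I2 sub r2 <- r5,r2: IF@3 ID@6 stall=0 (-) EX@7 MEM@8 WB@9
I3 mul r1 <- r2,r4: IF@6 ID@7 stall=2 (RAW on I2.r2 (WB@9)) EX@10 MEM@11 WB@12
I4 sub r1 <- r3,r2: IF@7 ID@10 stall=0 (-) EX@11 MEM@12 WB@13
I5 sub r4 <- r5,r5: IF@10 ID@11 stall=0 (-) EX@12 MEM@13 WB@14
I6 mul r4 <- r4,r3: IF@11 ID@12 stall=2 (RAW on I5.r4 (WB@14)) EX@15 MEM@16 WB@17

Answer: 5 8 9 12 13 14 17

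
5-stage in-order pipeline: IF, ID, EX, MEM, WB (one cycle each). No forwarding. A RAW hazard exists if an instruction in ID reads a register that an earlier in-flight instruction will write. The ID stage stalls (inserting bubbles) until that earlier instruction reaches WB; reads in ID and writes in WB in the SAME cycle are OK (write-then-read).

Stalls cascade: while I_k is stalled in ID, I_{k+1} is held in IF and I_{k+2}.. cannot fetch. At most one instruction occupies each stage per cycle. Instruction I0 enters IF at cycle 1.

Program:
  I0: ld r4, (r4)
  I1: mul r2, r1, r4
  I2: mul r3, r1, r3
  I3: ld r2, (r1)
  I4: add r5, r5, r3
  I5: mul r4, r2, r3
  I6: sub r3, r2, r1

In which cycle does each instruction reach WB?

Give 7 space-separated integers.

Answer: 5 8 9 10 12 13 14

Derivation:
I0 ld r4 <- r4: IF@1 ID@2 stall=0 (-) EX@3 MEM@4 WB@5
I1 mul r2 <- r1,r4: IF@2 ID@3 stall=2 (RAW on I0.r4 (WB@5)) EX@6 MEM@7 WB@8
I2 mul r3 <- r1,r3: IF@3 ID@6 stall=0 (-) EX@7 MEM@8 WB@9
I3 ld r2 <- r1: IF@6 ID@7 stall=0 (-) EX@8 MEM@9 WB@10
I4 add r5 <- r5,r3: IF@7 ID@8 stall=1 (RAW on I2.r3 (WB@9)) EX@10 MEM@11 WB@12
I5 mul r4 <- r2,r3: IF@8 ID@10 stall=0 (-) EX@11 MEM@12 WB@13
I6 sub r3 <- r2,r1: IF@10 ID@11 stall=0 (-) EX@12 MEM@13 WB@14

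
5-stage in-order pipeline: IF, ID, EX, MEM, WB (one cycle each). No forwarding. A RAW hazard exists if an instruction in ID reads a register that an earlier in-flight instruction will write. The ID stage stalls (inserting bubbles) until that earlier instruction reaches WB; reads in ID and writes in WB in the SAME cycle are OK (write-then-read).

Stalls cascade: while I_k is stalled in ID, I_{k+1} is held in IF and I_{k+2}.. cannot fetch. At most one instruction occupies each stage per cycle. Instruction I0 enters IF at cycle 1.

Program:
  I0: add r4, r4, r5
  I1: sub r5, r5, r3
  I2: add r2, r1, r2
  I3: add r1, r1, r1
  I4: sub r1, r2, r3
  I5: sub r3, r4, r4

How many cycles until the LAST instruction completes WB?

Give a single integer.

I0 add r4 <- r4,r5: IF@1 ID@2 stall=0 (-) EX@3 MEM@4 WB@5
I1 sub r5 <- r5,r3: IF@2 ID@3 stall=0 (-) EX@4 MEM@5 WB@6
I2 add r2 <- r1,r2: IF@3 ID@4 stall=0 (-) EX@5 MEM@6 WB@7
I3 add r1 <- r1,r1: IF@4 ID@5 stall=0 (-) EX@6 MEM@7 WB@8
I4 sub r1 <- r2,r3: IF@5 ID@6 stall=1 (RAW on I2.r2 (WB@7)) EX@8 MEM@9 WB@10
I5 sub r3 <- r4,r4: IF@6 ID@8 stall=0 (-) EX@9 MEM@10 WB@11

Answer: 11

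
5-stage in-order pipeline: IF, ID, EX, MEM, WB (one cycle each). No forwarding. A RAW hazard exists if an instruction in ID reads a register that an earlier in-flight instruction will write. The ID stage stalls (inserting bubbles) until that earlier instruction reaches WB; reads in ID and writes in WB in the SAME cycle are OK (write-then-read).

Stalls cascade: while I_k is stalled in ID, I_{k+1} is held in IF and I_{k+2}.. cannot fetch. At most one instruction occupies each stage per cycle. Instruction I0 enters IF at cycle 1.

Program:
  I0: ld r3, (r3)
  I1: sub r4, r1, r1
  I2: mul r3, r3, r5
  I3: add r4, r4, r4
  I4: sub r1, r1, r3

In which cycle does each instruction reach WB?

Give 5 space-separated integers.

Answer: 5 6 8 9 11

Derivation:
I0 ld r3 <- r3: IF@1 ID@2 stall=0 (-) EX@3 MEM@4 WB@5
I1 sub r4 <- r1,r1: IF@2 ID@3 stall=0 (-) EX@4 MEM@5 WB@6
I2 mul r3 <- r3,r5: IF@3 ID@4 stall=1 (RAW on I0.r3 (WB@5)) EX@6 MEM@7 WB@8
I3 add r4 <- r4,r4: IF@4 ID@6 stall=0 (-) EX@7 MEM@8 WB@9
I4 sub r1 <- r1,r3: IF@6 ID@7 stall=1 (RAW on I2.r3 (WB@8)) EX@9 MEM@10 WB@11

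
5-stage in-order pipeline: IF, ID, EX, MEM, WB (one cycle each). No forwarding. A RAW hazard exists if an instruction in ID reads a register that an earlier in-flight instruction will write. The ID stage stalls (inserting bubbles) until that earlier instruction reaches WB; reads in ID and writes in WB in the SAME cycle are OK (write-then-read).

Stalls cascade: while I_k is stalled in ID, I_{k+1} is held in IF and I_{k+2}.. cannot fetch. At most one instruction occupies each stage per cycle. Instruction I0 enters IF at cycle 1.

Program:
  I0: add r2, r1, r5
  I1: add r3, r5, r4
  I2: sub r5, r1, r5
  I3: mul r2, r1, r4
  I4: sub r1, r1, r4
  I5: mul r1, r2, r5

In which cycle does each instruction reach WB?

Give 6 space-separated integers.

Answer: 5 6 7 8 9 11

Derivation:
I0 add r2 <- r1,r5: IF@1 ID@2 stall=0 (-) EX@3 MEM@4 WB@5
I1 add r3 <- r5,r4: IF@2 ID@3 stall=0 (-) EX@4 MEM@5 WB@6
I2 sub r5 <- r1,r5: IF@3 ID@4 stall=0 (-) EX@5 MEM@6 WB@7
I3 mul r2 <- r1,r4: IF@4 ID@5 stall=0 (-) EX@6 MEM@7 WB@8
I4 sub r1 <- r1,r4: IF@5 ID@6 stall=0 (-) EX@7 MEM@8 WB@9
I5 mul r1 <- r2,r5: IF@6 ID@7 stall=1 (RAW on I3.r2 (WB@8)) EX@9 MEM@10 WB@11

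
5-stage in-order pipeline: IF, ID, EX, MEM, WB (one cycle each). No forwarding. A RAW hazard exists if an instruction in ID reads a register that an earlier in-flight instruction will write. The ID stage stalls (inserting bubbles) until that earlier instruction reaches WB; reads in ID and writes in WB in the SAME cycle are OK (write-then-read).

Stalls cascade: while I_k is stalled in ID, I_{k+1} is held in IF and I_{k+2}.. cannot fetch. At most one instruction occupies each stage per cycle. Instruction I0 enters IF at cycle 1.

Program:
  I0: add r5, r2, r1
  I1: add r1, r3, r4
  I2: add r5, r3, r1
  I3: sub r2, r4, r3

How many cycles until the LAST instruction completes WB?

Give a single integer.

Answer: 10

Derivation:
I0 add r5 <- r2,r1: IF@1 ID@2 stall=0 (-) EX@3 MEM@4 WB@5
I1 add r1 <- r3,r4: IF@2 ID@3 stall=0 (-) EX@4 MEM@5 WB@6
I2 add r5 <- r3,r1: IF@3 ID@4 stall=2 (RAW on I1.r1 (WB@6)) EX@7 MEM@8 WB@9
I3 sub r2 <- r4,r3: IF@4 ID@7 stall=0 (-) EX@8 MEM@9 WB@10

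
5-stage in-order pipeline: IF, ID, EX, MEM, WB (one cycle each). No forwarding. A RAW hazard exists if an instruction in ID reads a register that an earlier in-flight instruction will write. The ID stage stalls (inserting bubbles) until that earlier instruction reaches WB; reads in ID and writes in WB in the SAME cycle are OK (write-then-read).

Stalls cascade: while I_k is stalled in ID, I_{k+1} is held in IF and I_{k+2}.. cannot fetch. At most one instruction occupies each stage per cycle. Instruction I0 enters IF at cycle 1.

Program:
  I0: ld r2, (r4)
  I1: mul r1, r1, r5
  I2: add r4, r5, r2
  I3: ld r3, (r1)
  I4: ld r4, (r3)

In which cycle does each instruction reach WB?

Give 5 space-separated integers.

I0 ld r2 <- r4: IF@1 ID@2 stall=0 (-) EX@3 MEM@4 WB@5
I1 mul r1 <- r1,r5: IF@2 ID@3 stall=0 (-) EX@4 MEM@5 WB@6
I2 add r4 <- r5,r2: IF@3 ID@4 stall=1 (RAW on I0.r2 (WB@5)) EX@6 MEM@7 WB@8
I3 ld r3 <- r1: IF@4 ID@6 stall=0 (-) EX@7 MEM@8 WB@9
I4 ld r4 <- r3: IF@6 ID@7 stall=2 (RAW on I3.r3 (WB@9)) EX@10 MEM@11 WB@12

Answer: 5 6 8 9 12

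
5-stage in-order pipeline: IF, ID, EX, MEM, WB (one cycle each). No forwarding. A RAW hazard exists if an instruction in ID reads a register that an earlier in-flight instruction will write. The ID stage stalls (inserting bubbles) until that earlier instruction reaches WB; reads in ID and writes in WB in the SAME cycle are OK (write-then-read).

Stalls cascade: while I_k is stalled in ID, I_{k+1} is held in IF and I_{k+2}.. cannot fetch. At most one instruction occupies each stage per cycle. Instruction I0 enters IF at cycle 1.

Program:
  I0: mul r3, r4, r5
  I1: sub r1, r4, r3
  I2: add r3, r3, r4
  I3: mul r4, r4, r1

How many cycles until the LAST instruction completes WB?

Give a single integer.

Answer: 11

Derivation:
I0 mul r3 <- r4,r5: IF@1 ID@2 stall=0 (-) EX@3 MEM@4 WB@5
I1 sub r1 <- r4,r3: IF@2 ID@3 stall=2 (RAW on I0.r3 (WB@5)) EX@6 MEM@7 WB@8
I2 add r3 <- r3,r4: IF@3 ID@6 stall=0 (-) EX@7 MEM@8 WB@9
I3 mul r4 <- r4,r1: IF@6 ID@7 stall=1 (RAW on I1.r1 (WB@8)) EX@9 MEM@10 WB@11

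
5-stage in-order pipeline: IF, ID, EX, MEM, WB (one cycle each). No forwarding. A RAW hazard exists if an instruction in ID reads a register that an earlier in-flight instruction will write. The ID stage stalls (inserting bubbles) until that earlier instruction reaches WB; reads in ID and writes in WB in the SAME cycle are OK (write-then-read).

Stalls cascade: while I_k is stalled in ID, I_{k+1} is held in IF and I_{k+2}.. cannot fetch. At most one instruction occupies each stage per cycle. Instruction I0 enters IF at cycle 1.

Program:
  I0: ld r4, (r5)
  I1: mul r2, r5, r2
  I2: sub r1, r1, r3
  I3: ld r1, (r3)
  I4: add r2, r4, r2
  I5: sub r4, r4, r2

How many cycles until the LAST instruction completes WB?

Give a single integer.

Answer: 12

Derivation:
I0 ld r4 <- r5: IF@1 ID@2 stall=0 (-) EX@3 MEM@4 WB@5
I1 mul r2 <- r5,r2: IF@2 ID@3 stall=0 (-) EX@4 MEM@5 WB@6
I2 sub r1 <- r1,r3: IF@3 ID@4 stall=0 (-) EX@5 MEM@6 WB@7
I3 ld r1 <- r3: IF@4 ID@5 stall=0 (-) EX@6 MEM@7 WB@8
I4 add r2 <- r4,r2: IF@5 ID@6 stall=0 (-) EX@7 MEM@8 WB@9
I5 sub r4 <- r4,r2: IF@6 ID@7 stall=2 (RAW on I4.r2 (WB@9)) EX@10 MEM@11 WB@12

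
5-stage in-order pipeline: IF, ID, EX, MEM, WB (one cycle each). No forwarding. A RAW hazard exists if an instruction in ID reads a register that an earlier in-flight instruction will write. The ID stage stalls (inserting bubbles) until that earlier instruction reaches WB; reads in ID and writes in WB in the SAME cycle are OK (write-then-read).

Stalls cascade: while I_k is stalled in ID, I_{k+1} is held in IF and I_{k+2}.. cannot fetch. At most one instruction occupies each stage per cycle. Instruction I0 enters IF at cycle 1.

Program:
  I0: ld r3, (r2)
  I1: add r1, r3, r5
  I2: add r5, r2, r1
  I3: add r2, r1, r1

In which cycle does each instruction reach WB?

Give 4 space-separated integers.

Answer: 5 8 11 12

Derivation:
I0 ld r3 <- r2: IF@1 ID@2 stall=0 (-) EX@3 MEM@4 WB@5
I1 add r1 <- r3,r5: IF@2 ID@3 stall=2 (RAW on I0.r3 (WB@5)) EX@6 MEM@7 WB@8
I2 add r5 <- r2,r1: IF@3 ID@6 stall=2 (RAW on I1.r1 (WB@8)) EX@9 MEM@10 WB@11
I3 add r2 <- r1,r1: IF@6 ID@9 stall=0 (-) EX@10 MEM@11 WB@12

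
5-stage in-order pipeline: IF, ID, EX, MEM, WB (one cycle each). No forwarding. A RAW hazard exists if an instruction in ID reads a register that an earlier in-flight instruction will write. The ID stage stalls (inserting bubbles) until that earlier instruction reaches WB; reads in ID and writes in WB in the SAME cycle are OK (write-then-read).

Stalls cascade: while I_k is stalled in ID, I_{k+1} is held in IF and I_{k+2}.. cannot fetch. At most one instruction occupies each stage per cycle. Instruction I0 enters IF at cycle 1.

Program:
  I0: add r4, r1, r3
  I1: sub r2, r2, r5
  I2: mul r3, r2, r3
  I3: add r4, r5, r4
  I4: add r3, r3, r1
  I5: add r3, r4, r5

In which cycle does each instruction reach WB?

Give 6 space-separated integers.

I0 add r4 <- r1,r3: IF@1 ID@2 stall=0 (-) EX@3 MEM@4 WB@5
I1 sub r2 <- r2,r5: IF@2 ID@3 stall=0 (-) EX@4 MEM@5 WB@6
I2 mul r3 <- r2,r3: IF@3 ID@4 stall=2 (RAW on I1.r2 (WB@6)) EX@7 MEM@8 WB@9
I3 add r4 <- r5,r4: IF@4 ID@7 stall=0 (-) EX@8 MEM@9 WB@10
I4 add r3 <- r3,r1: IF@7 ID@8 stall=1 (RAW on I2.r3 (WB@9)) EX@10 MEM@11 WB@12
I5 add r3 <- r4,r5: IF@8 ID@10 stall=0 (-) EX@11 MEM@12 WB@13

Answer: 5 6 9 10 12 13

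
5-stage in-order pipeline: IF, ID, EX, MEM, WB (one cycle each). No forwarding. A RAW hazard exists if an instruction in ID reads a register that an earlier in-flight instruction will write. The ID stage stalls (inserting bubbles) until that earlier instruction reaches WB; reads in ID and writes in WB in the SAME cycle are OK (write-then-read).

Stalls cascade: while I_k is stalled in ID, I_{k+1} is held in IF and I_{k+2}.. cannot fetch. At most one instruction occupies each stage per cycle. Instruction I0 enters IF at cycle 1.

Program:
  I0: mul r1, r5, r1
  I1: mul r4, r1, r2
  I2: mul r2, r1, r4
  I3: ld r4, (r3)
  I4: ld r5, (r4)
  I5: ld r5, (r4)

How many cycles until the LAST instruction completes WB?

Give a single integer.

I0 mul r1 <- r5,r1: IF@1 ID@2 stall=0 (-) EX@3 MEM@4 WB@5
I1 mul r4 <- r1,r2: IF@2 ID@3 stall=2 (RAW on I0.r1 (WB@5)) EX@6 MEM@7 WB@8
I2 mul r2 <- r1,r4: IF@3 ID@6 stall=2 (RAW on I1.r4 (WB@8)) EX@9 MEM@10 WB@11
I3 ld r4 <- r3: IF@6 ID@9 stall=0 (-) EX@10 MEM@11 WB@12
I4 ld r5 <- r4: IF@9 ID@10 stall=2 (RAW on I3.r4 (WB@12)) EX@13 MEM@14 WB@15
I5 ld r5 <- r4: IF@10 ID@13 stall=0 (-) EX@14 MEM@15 WB@16

Answer: 16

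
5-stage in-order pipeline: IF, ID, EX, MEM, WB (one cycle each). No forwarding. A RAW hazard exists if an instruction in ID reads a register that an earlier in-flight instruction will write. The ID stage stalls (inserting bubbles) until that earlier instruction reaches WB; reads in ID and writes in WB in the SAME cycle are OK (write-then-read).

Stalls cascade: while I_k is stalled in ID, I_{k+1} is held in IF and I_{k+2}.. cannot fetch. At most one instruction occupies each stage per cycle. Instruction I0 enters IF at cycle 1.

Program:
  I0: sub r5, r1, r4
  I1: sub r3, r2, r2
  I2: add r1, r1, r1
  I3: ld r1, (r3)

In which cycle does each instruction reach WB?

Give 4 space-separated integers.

I0 sub r5 <- r1,r4: IF@1 ID@2 stall=0 (-) EX@3 MEM@4 WB@5
I1 sub r3 <- r2,r2: IF@2 ID@3 stall=0 (-) EX@4 MEM@5 WB@6
I2 add r1 <- r1,r1: IF@3 ID@4 stall=0 (-) EX@5 MEM@6 WB@7
I3 ld r1 <- r3: IF@4 ID@5 stall=1 (RAW on I1.r3 (WB@6)) EX@7 MEM@8 WB@9

Answer: 5 6 7 9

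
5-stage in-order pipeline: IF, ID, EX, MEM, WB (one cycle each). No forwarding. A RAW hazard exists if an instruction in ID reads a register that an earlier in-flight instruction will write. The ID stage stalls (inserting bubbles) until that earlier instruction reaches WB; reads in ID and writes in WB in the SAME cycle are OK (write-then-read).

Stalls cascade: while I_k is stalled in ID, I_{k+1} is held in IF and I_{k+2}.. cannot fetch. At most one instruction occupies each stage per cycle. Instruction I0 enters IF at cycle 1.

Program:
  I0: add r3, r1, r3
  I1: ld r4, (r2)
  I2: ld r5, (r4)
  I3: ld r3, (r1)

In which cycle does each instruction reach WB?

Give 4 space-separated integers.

I0 add r3 <- r1,r3: IF@1 ID@2 stall=0 (-) EX@3 MEM@4 WB@5
I1 ld r4 <- r2: IF@2 ID@3 stall=0 (-) EX@4 MEM@5 WB@6
I2 ld r5 <- r4: IF@3 ID@4 stall=2 (RAW on I1.r4 (WB@6)) EX@7 MEM@8 WB@9
I3 ld r3 <- r1: IF@4 ID@7 stall=0 (-) EX@8 MEM@9 WB@10

Answer: 5 6 9 10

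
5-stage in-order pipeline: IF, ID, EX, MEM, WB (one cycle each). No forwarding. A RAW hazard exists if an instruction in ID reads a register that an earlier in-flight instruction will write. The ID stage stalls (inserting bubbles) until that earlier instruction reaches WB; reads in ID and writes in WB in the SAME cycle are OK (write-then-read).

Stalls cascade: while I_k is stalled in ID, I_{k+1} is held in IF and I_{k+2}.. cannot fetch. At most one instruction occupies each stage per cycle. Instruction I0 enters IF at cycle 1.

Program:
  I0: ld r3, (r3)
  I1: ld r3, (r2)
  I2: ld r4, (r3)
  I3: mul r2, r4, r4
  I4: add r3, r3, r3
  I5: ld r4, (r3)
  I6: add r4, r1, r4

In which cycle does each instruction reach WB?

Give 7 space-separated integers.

I0 ld r3 <- r3: IF@1 ID@2 stall=0 (-) EX@3 MEM@4 WB@5
I1 ld r3 <- r2: IF@2 ID@3 stall=0 (-) EX@4 MEM@5 WB@6
I2 ld r4 <- r3: IF@3 ID@4 stall=2 (RAW on I1.r3 (WB@6)) EX@7 MEM@8 WB@9
I3 mul r2 <- r4,r4: IF@4 ID@7 stall=2 (RAW on I2.r4 (WB@9)) EX@10 MEM@11 WB@12
I4 add r3 <- r3,r3: IF@7 ID@10 stall=0 (-) EX@11 MEM@12 WB@13
I5 ld r4 <- r3: IF@10 ID@11 stall=2 (RAW on I4.r3 (WB@13)) EX@14 MEM@15 WB@16
I6 add r4 <- r1,r4: IF@11 ID@14 stall=2 (RAW on I5.r4 (WB@16)) EX@17 MEM@18 WB@19

Answer: 5 6 9 12 13 16 19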